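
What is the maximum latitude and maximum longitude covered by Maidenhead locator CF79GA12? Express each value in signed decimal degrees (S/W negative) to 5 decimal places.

-30.98750, -125.48333

Field C=2, F=5: +2·20° lon, +5·10° lat → SW at lon -140°, lat -40°.
Square 7, 9: +7·2° lon, +9·1° lat → SW at lon -126°, lat -31°.
Subsquare g=6, a=0: +6·0.0833333° lon, +0·0.0416667° lat → SW at lon -125.5°, lat -31°.
Extended square 1, 2: +1·0.00833333° lon, +2·0.00416667° lat → SW at lon -125.492°, lat -30.9917°.
Cell spans 0.00833333° lon × 0.00416667° lat. NE corner is SW corner plus one full cell.
latitude -30.98750, longitude -125.48333.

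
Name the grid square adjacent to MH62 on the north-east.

Longitude square 6; +1 → 7.
Latitude square 2; +1 → 3.

MH73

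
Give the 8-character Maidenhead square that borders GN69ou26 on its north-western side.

Longitude extended square 2; −1 → 1.
Latitude extended square 6; +1 → 7.

GN69ou17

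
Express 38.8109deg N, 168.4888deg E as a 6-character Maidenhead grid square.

RM48ft

Add 180° to longitude and 90° to latitude: 348.4888, 128.8109.
Field (20°×10°, letters A–R): lon ⌊348.4888/20⌋ = 17 → R; lat ⌊128.8109/10⌋ = 12 → M.
Square (2°×1°, digits 0–9): lon ⌊8.4888/2⌋ = 4; lat ⌊8.8109/1⌋ = 8.
Subsquare (5′×2.5′, letters a–x): lon ⌊0.4888/0.0833333⌋ = 5 → f; lat ⌊0.8109/0.0416667⌋ = 19 → t.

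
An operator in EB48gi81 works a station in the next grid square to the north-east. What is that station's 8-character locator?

EB48gi92

Longitude extended square 8; +1 → 9.
Latitude extended square 1; +1 → 2.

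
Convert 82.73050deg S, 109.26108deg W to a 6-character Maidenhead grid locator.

Add 180° to longitude and 90° to latitude: 70.7389, 7.2695.
Field (20°×10°, letters A–R): lon ⌊70.7389/20⌋ = 3 → D; lat ⌊7.2695/10⌋ = 0 → A.
Square (2°×1°, digits 0–9): lon ⌊10.7389/2⌋ = 5; lat ⌊7.2695/1⌋ = 7.
Subsquare (5′×2.5′, letters a–x): lon ⌊0.7389/0.0833333⌋ = 8 → i; lat ⌊0.2695/0.0416667⌋ = 6 → g.

DA57ig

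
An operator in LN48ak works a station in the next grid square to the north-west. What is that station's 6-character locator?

Longitude subsquare a = 0; −1 → -1, wraps to 23 = x, carry into square.
Longitude square 4; −1 → 3.
Latitude subsquare k = 10; +1 → 11 = l.

LN38xl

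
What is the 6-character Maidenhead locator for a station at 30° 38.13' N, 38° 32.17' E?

KM90gp

Add 180° to longitude and 90° to latitude: 218.5362, 120.6355.
Field (20°×10°, letters A–R): 218.5362/20 → 10 → K, 120.6355/10 → 12 → M; chars KM.
Square (2°×1°, digits 0–9): 18.5362/2 → 9, 0.6355/1 → 0; chars 90.
Subsquare (5′×2.5′, letters a–x): 0.5362/0.0833333 → 6 → g, 0.6355/0.0416667 → 15 → p; chars gp.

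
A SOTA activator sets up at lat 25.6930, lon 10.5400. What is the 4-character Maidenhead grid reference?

JL55

Add 180° to longitude and 90° to latitude: 190.54, 115.69.
Field (20°×10°, letters A–R): 190.54/20 → 9 → J, 115.69/10 → 11 → L; chars JL.
Square (2°×1°, digits 0–9): 10.54/2 → 5, 5.69/1 → 5; chars 55.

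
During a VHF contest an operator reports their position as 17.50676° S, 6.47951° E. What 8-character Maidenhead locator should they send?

JH32fl78

Offset from 180°W / 90°S: lon 186.47951°, lat 72.49324°.
Field: 186.47951/20 → 9 → J, 72.49324/10 → 7 → H; chars JH.
Square: 6.47951/2 → 3, 2.49324/1 → 2; chars 32.
Subsquare: 0.47951/0.0833333 → 5 → f, 0.49324/0.0416667 → 11 → l; chars fl.
Extended square: 0.06284/0.00833333 → 7, 0.03491/0.00416667 → 8; chars 78.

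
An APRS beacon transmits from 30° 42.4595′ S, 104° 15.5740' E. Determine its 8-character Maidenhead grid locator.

Add 180° to longitude and 90° to latitude: 284.25957, 59.29234.
Field (20°×10°, letters A–R): 284.25957/20 → 14 → O, 59.29234/10 → 5 → F; chars OF.
Square (2°×1°, digits 0–9): 4.25957/2 → 2, 9.29234/1 → 9; chars 29.
Subsquare (5′×2.5′, letters a–x): 0.25957/0.0833333 → 3 → d, 0.29234/0.0416667 → 7 → h; chars dh.
Extended square (30″×15″, digits 0–9): 0.00957/0.00833333 → 1, 0.00067/0.00416667 → 0; chars 10.

OF29dh10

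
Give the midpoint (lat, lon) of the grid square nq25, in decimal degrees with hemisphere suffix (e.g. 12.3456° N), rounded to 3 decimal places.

75.500° N, 85.000° E

Field N=13, Q=16: +13·20° lon, +16·10° lat → SW at lon 80°, lat 70°.
Square 2, 5: +2·2° lon, +5·1° lat → SW at lon 84°, lat 75°.
Cell spans 2° lon × 1° lat. Centre is SW corner plus half of each.
latitude 75.500° N, longitude 85.000° E.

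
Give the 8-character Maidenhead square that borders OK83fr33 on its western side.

Longitude extended square 3; −1 → 2.
The latitude characters are unchanged.

OK83fr23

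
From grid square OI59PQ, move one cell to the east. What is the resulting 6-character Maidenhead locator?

OI59qq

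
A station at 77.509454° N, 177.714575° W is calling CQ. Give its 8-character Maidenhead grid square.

AQ17dm42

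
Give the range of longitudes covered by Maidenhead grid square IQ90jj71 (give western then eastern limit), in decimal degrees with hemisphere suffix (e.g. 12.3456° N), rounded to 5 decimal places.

1.19167° W, 1.18333° W

Field I=8, Q=16: +8·20° lon, +16·10° lat → SW at lon -20°, lat 70°.
Square 9, 0: +9·2° lon, +0·1° lat → SW at lon -2°, lat 70°.
Subsquare j=9, j=9: +9·0.0833333° lon, +9·0.0416667° lat → SW at lon -1.25°, lat 70.375°.
Extended square 7, 1: +7·0.00833333° lon, +1·0.00416667° lat → SW at lon -1.19167°, lat 70.3792°.
Cell spans 0.00833333° lon × 0.00416667° lat.
west 1.19167° W, east 1.18333° W.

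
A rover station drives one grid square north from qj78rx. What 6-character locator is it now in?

QJ79ra

Latitude subsquare x = 23; +1 → 24, wraps to 0 = a, carry into square.
Latitude square 8; +1 → 9.
The longitude characters are unchanged.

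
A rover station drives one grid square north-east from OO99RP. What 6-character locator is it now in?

OO99sq

Longitude subsquare r = 17; +1 → 18 = s.
Latitude subsquare p = 15; +1 → 16 = q.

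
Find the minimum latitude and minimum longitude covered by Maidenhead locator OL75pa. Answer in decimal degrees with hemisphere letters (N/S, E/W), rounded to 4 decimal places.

Field O=14, L=11: +14·20° lon, +11·10° lat → SW at lon 100°, lat 20°.
Square 7, 5: +7·2° lon, +5·1° lat → SW at lon 114°, lat 25°.
Subsquare p=15, a=0: +15·0.0833333° lon, +0·0.0416667° lat → SW at lon 115.25°, lat 25°.
latitude 25.0000° N, longitude 115.2500° E.

25.0000° N, 115.2500° E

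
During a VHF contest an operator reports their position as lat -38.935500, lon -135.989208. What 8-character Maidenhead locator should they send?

Shift to the Maidenhead origin (180°W, 90°S): lon 44.01079, lat 51.06450.
Field: lon ⌊44.01079/20⌋ = 2 → C; lat ⌊51.06450/10⌋ = 5 → F.
Square: lon ⌊4.01079/2⌋ = 2; lat ⌊1.06450/1⌋ = 1.
Subsquare: lon ⌊0.01079/0.0833333⌋ = 0 → a; lat ⌊0.06450/0.0416667⌋ = 1 → b.
Extended square: lon ⌊0.01079/0.00833333⌋ = 1; lat ⌊0.02283/0.00416667⌋ = 5.

CF21ab15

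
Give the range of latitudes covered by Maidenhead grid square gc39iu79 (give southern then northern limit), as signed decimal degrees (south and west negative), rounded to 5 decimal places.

-60.12917, -60.12500

Field G=6, C=2: +6·20° lon, +2·10° lat → SW at lon -60°, lat -70°.
Square 3, 9: +3·2° lon, +9·1° lat → SW at lon -54°, lat -61°.
Subsquare i=8, u=20: +8·0.0833333° lon, +20·0.0416667° lat → SW at lon -53.3333°, lat -60.1667°.
Extended square 7, 9: +7·0.00833333° lon, +9·0.00416667° lat → SW at lon -53.275°, lat -60.1292°.
Cell spans 0.00833333° lon × 0.00416667° lat.
south -60.12917, north -60.12500.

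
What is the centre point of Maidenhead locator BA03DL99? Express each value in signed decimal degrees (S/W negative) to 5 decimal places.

Field B=1, A=0: +1·20° lon, +0·10° lat → SW at lon -160°, lat -90°.
Square 0, 3: +0·2° lon, +3·1° lat → SW at lon -160°, lat -87°.
Subsquare d=3, l=11: +3·0.0833333° lon, +11·0.0416667° lat → SW at lon -159.75°, lat -86.5417°.
Extended square 9, 9: +9·0.00833333° lon, +9·0.00416667° lat → SW at lon -159.675°, lat -86.5042°.
Cell spans 0.00833333° lon × 0.00416667° lat. Centre is SW corner plus half of each.
latitude -86.50208, longitude -159.67083.

-86.50208, -159.67083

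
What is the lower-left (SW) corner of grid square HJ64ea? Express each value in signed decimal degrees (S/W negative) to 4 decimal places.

Field H=7, J=9: +7·20° lon, +9·10° lat → SW at lon -40°, lat 0°.
Square 6, 4: +6·2° lon, +4·1° lat → SW at lon -28°, lat 4°.
Subsquare e=4, a=0: +4·0.0833333° lon, +0·0.0416667° lat → SW at lon -27.6667°, lat 4°.
latitude 4.0000, longitude -27.6667.

4.0000, -27.6667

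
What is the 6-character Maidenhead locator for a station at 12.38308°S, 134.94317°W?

Offset from 180°W / 90°S: lon 45.0568°, lat 77.6169°.
Field: 45.0568/20 → 2 → C, 77.6169/10 → 7 → H; chars CH.
Square: 5.0568/2 → 2, 7.6169/1 → 7; chars 27.
Subsquare: 1.0568/0.0833333 → 12 → m, 0.6169/0.0416667 → 14 → o; chars mo.

CH27mo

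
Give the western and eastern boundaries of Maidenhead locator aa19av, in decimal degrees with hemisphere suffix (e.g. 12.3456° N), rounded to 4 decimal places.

Field A=0, A=0: +0·20° lon, +0·10° lat → SW at lon -180°, lat -90°.
Square 1, 9: +1·2° lon, +9·1° lat → SW at lon -178°, lat -81°.
Subsquare a=0, v=21: +0·0.0833333° lon, +21·0.0416667° lat → SW at lon -178°, lat -80.125°.
Cell spans 0.0833333° lon × 0.0416667° lat.
west 178.0000° W, east 177.9167° W.

178.0000° W, 177.9167° W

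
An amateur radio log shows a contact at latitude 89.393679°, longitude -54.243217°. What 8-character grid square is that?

Add 180° to longitude and 90° to latitude: 125.75678, 179.39368.
Field: 125.75678/20 → 6 → G, 179.39368/10 → 17 → R; chars GR.
Square: 5.75678/2 → 2, 9.39368/1 → 9; chars 29.
Subsquare: 1.75678/0.0833333 → 21 → v, 0.39368/0.0416667 → 9 → j; chars vj.
Extended square: 0.00678/0.00833333 → 0, 0.01868/0.00416667 → 4; chars 04.

GR29vj04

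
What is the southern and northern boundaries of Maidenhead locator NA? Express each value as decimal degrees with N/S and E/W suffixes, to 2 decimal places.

90.00° S, 80.00° S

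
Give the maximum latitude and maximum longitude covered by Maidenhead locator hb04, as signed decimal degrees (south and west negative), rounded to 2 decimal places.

Field H=7, B=1: +7·20° lon, +1·10° lat → SW at lon -40°, lat -80°.
Square 0, 4: +0·2° lon, +4·1° lat → SW at lon -40°, lat -76°.
Cell spans 2° lon × 1° lat. NE corner is SW corner plus one full cell.
latitude -75.00, longitude -38.00.

-75.00, -38.00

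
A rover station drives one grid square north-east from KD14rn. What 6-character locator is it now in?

KD14so

Longitude subsquare r = 17; +1 → 18 = s.
Latitude subsquare n = 13; +1 → 14 = o.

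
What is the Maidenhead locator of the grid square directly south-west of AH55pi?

AH55oh

Longitude subsquare p = 15; −1 → 14 = o.
Latitude subsquare i = 8; −1 → 7 = h.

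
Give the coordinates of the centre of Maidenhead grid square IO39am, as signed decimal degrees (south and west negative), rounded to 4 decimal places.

Field I=8, O=14: +8·20° lon, +14·10° lat → SW at lon -20°, lat 50°.
Square 3, 9: +3·2° lon, +9·1° lat → SW at lon -14°, lat 59°.
Subsquare a=0, m=12: +0·0.0833333° lon, +12·0.0416667° lat → SW at lon -14°, lat 59.5°.
Cell spans 0.0833333° lon × 0.0416667° lat. Centre is SW corner plus half of each.
latitude 59.5208, longitude -13.9583.

59.5208, -13.9583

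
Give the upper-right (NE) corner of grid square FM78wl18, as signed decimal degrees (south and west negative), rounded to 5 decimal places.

Field F=5, M=12: +5·20° lon, +12·10° lat → SW at lon -80°, lat 30°.
Square 7, 8: +7·2° lon, +8·1° lat → SW at lon -66°, lat 38°.
Subsquare w=22, l=11: +22·0.0833333° lon, +11·0.0416667° lat → SW at lon -64.1667°, lat 38.4583°.
Extended square 1, 8: +1·0.00833333° lon, +8·0.00416667° lat → SW at lon -64.1583°, lat 38.4917°.
Cell spans 0.00833333° lon × 0.00416667° lat. NE corner is SW corner plus one full cell.
latitude 38.49583, longitude -64.15000.

38.49583, -64.15000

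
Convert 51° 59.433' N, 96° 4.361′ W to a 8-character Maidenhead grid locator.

Shift to the Maidenhead origin (180°W, 90°S): lon 83.92732, lat 141.99055.
Field (20°×10°, letters A–R): 83.92732/20 → 4 → E, 141.99055/10 → 14 → O; chars EO.
Square (2°×1°, digits 0–9): 3.92732/2 → 1, 1.99055/1 → 1; chars 11.
Subsquare (5′×2.5′, letters a–x): 1.92732/0.0833333 → 23 → x, 0.99055/0.0416667 → 23 → x; chars xx.
Extended square (30″×15″, digits 0–9): 0.01065/0.00833333 → 1, 0.03222/0.00416667 → 7; chars 17.

EO11xx17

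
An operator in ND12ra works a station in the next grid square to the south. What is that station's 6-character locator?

ND11rx

Latitude subsquare a = 0; −1 → -1, wraps to 23 = x, carry into square.
Latitude square 2; −1 → 1.
The longitude characters are unchanged.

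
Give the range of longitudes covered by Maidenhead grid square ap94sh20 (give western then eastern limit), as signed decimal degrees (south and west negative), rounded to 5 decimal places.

-160.48333, -160.47500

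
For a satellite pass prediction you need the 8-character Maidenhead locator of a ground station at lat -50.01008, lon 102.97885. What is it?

OD19lx77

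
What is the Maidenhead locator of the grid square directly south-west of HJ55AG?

HJ45xf

Longitude subsquare a = 0; −1 → -1, wraps to 23 = x, carry into square.
Longitude square 5; −1 → 4.
Latitude subsquare g = 6; −1 → 5 = f.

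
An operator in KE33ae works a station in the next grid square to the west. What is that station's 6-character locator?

Longitude subsquare a = 0; −1 → -1, wraps to 23 = x, carry into square.
Longitude square 3; −1 → 2.
The latitude characters are unchanged.

KE23xe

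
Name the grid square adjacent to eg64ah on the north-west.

Longitude subsquare a = 0; −1 → -1, wraps to 23 = x, carry into square.
Longitude square 6; −1 → 5.
Latitude subsquare h = 7; +1 → 8 = i.

EG54xi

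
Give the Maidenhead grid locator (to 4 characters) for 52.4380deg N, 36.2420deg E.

Add 180° to longitude and 90° to latitude: 216.24, 142.44.
Field: lon ⌊216.24/20⌋ = 10 → K; lat ⌊142.44/10⌋ = 14 → O.
Square: lon ⌊16.24/2⌋ = 8; lat ⌊2.44/1⌋ = 2.

KO82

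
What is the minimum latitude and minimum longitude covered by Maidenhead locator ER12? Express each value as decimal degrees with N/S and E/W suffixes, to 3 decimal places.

82.000° N, 98.000° W

Field E=4, R=17: +4·20° lon, +17·10° lat → SW at lon -100°, lat 80°.
Square 1, 2: +1·2° lon, +2·1° lat → SW at lon -98°, lat 82°.
latitude 82.000° N, longitude 98.000° W.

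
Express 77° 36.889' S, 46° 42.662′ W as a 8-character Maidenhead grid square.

Shift to the Maidenhead origin (180°W, 90°S): lon 133.28897, lat 12.38518.
Field: lon ⌊133.28897/20⌋ = 6 → G; lat ⌊12.38518/10⌋ = 1 → B.
Square: lon ⌊13.28897/2⌋ = 6; lat ⌊2.38518/1⌋ = 2.
Subsquare: lon ⌊1.28897/0.0833333⌋ = 15 → p; lat ⌊0.38518/0.0416667⌋ = 9 → j.
Extended square: lon ⌊0.03897/0.00833333⌋ = 4; lat ⌊0.01018/0.00416667⌋ = 2.

GB62pj42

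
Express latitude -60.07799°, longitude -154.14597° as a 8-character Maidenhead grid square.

BC29ww21

Shift to the Maidenhead origin (180°W, 90°S): lon 25.85403, lat 29.92201.
Field (20°×10°, letters A–R): 25.85403/20 → 1 → B, 29.92201/10 → 2 → C; chars BC.
Square (2°×1°, digits 0–9): 5.85403/2 → 2, 9.92201/1 → 9; chars 29.
Subsquare (5′×2.5′, letters a–x): 1.85403/0.0833333 → 22 → w, 0.92201/0.0416667 → 22 → w; chars ww.
Extended square (30″×15″, digits 0–9): 0.02070/0.00833333 → 2, 0.00534/0.00416667 → 1; chars 21.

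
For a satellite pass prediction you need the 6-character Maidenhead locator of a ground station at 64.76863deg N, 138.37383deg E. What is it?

PP94es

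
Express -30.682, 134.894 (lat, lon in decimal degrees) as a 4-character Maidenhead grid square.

PF79

Add 180° to longitude and 90° to latitude: 314.89, 59.32.
Field: 314.89/20 → 15 → P, 59.32/10 → 5 → F; chars PF.
Square: 14.89/2 → 7, 9.32/1 → 9; chars 79.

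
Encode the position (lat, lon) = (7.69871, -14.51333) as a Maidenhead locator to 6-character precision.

Shift to the Maidenhead origin (180°W, 90°S): lon 165.4867, lat 97.6987.
Field: 165.4867/20 → 8 → I, 97.6987/10 → 9 → J; chars IJ.
Square: 5.4867/2 → 2, 7.6987/1 → 7; chars 27.
Subsquare: 1.4867/0.0833333 → 17 → r, 0.6987/0.0416667 → 16 → q; chars rq.

IJ27rq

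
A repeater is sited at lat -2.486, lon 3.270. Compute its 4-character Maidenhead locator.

JI17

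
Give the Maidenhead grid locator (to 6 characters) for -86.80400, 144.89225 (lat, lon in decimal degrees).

QA23ke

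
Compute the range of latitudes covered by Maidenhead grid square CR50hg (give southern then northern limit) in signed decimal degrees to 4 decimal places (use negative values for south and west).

80.2500, 80.2917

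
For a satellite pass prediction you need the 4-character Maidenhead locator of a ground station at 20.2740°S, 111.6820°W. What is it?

Add 180° to longitude and 90° to latitude: 68.32, 69.73.
Field: 68.32/20 → 3 → D, 69.73/10 → 6 → G; chars DG.
Square: 8.32/2 → 4, 9.73/1 → 9; chars 49.

DG49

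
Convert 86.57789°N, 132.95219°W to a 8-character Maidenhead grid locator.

CR36mn58

Add 180° to longitude and 90° to latitude: 47.04781, 176.57789.
Field: lon ⌊47.04781/20⌋ = 2 → C; lat ⌊176.57789/10⌋ = 17 → R.
Square: lon ⌊7.04781/2⌋ = 3; lat ⌊6.57789/1⌋ = 6.
Subsquare: lon ⌊1.04781/0.0833333⌋ = 12 → m; lat ⌊0.57789/0.0416667⌋ = 13 → n.
Extended square: lon ⌊0.04781/0.00833333⌋ = 5; lat ⌊0.03622/0.00416667⌋ = 8.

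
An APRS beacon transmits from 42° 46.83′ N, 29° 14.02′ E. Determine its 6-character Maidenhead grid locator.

KN42os

Offset from 180°W / 90°S: lon 209.2337°, lat 132.7805°.
Field: lon ⌊209.2337/20⌋ = 10 → K; lat ⌊132.7805/10⌋ = 13 → N.
Square: lon ⌊9.2337/2⌋ = 4; lat ⌊2.7805/1⌋ = 2.
Subsquare: lon ⌊1.2337/0.0833333⌋ = 14 → o; lat ⌊0.7805/0.0416667⌋ = 18 → s.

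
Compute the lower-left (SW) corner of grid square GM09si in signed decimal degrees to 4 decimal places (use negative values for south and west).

39.3333, -58.5000

Field G=6, M=12: +6·20° lon, +12·10° lat → SW at lon -60°, lat 30°.
Square 0, 9: +0·2° lon, +9·1° lat → SW at lon -60°, lat 39°.
Subsquare s=18, i=8: +18·0.0833333° lon, +8·0.0416667° lat → SW at lon -58.5°, lat 39.3333°.
latitude 39.3333, longitude -58.5000.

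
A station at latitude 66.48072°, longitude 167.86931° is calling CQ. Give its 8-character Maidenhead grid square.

Offset from 180°W / 90°S: lon 347.86931°, lat 156.48072°.
Field: 347.86931/20 → 17 → R, 156.48072/10 → 15 → P; chars RP.
Square: 7.86931/2 → 3, 6.48072/1 → 6; chars 36.
Subsquare: 1.86931/0.0833333 → 22 → w, 0.48072/0.0416667 → 11 → l; chars wl.
Extended square: 0.03598/0.00833333 → 4, 0.02239/0.00416667 → 5; chars 45.

RP36wl45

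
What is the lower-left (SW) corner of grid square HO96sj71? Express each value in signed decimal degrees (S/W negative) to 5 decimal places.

Field H=7, O=14: +7·20° lon, +14·10° lat → SW at lon -40°, lat 50°.
Square 9, 6: +9·2° lon, +6·1° lat → SW at lon -22°, lat 56°.
Subsquare s=18, j=9: +18·0.0833333° lon, +9·0.0416667° lat → SW at lon -20.5°, lat 56.375°.
Extended square 7, 1: +7·0.00833333° lon, +1·0.00416667° lat → SW at lon -20.4417°, lat 56.3792°.
latitude 56.37917, longitude -20.44167.

56.37917, -20.44167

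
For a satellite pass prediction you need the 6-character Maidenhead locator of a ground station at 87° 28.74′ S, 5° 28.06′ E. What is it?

JA22rm

Offset from 180°W / 90°S: lon 185.4677°, lat 2.5210°.
Field (20°×10°, letters A–R): lon ⌊185.4677/20⌋ = 9 → J; lat ⌊2.5210/10⌋ = 0 → A.
Square (2°×1°, digits 0–9): lon ⌊5.4677/2⌋ = 2; lat ⌊2.5210/1⌋ = 2.
Subsquare (5′×2.5′, letters a–x): lon ⌊1.4677/0.0833333⌋ = 17 → r; lat ⌊0.5210/0.0416667⌋ = 12 → m.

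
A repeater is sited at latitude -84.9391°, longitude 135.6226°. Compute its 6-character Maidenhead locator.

Add 180° to longitude and 90° to latitude: 315.6226, 5.0609.
Field (20°×10°, letters A–R): lon ⌊315.6226/20⌋ = 15 → P; lat ⌊5.0609/10⌋ = 0 → A.
Square (2°×1°, digits 0–9): lon ⌊15.6226/2⌋ = 7; lat ⌊5.0609/1⌋ = 5.
Subsquare (5′×2.5′, letters a–x): lon ⌊1.6226/0.0833333⌋ = 19 → t; lat ⌊0.0609/0.0416667⌋ = 1 → b.

PA75tb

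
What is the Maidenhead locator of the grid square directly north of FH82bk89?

Latitude extended square 9; +1 → 10, wraps to 0, carry into subsquare.
Latitude subsquare k = 10; +1 → 11 = l.
The longitude characters are unchanged.

FH82bl80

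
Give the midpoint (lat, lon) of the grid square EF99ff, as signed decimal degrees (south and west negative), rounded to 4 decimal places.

Field E=4, F=5: +4·20° lon, +5·10° lat → SW at lon -100°, lat -40°.
Square 9, 9: +9·2° lon, +9·1° lat → SW at lon -82°, lat -31°.
Subsquare f=5, f=5: +5·0.0833333° lon, +5·0.0416667° lat → SW at lon -81.5833°, lat -30.7917°.
Cell spans 0.0833333° lon × 0.0416667° lat. Centre is SW corner plus half of each.
latitude -30.7708, longitude -81.5417.

-30.7708, -81.5417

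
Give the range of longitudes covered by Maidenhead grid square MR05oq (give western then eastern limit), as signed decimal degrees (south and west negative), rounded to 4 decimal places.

Field M=12, R=17: +12·20° lon, +17·10° lat → SW at lon 60°, lat 80°.
Square 0, 5: +0·2° lon, +5·1° lat → SW at lon 60°, lat 85°.
Subsquare o=14, q=16: +14·0.0833333° lon, +16·0.0416667° lat → SW at lon 61.1667°, lat 85.6667°.
Cell spans 0.0833333° lon × 0.0416667° lat.
west 61.1667, east 61.2500.

61.1667, 61.2500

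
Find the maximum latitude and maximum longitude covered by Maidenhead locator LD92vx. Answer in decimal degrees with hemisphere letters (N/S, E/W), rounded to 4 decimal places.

Field L=11, D=3: +11·20° lon, +3·10° lat → SW at lon 40°, lat -60°.
Square 9, 2: +9·2° lon, +2·1° lat → SW at lon 58°, lat -58°.
Subsquare v=21, x=23: +21·0.0833333° lon, +23·0.0416667° lat → SW at lon 59.75°, lat -57.0417°.
Cell spans 0.0833333° lon × 0.0416667° lat. NE corner is SW corner plus one full cell.
latitude 57.0000° S, longitude 59.8333° E.

57.0000° S, 59.8333° E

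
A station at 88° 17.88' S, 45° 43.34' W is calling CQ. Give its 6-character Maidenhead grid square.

GA71dq

Offset from 180°W / 90°S: lon 134.2777°, lat 1.7020°.
Field (20°×10°, letters A–R): 134.2777/20 → 6 → G, 1.7020/10 → 0 → A; chars GA.
Square (2°×1°, digits 0–9): 14.2777/2 → 7, 1.7020/1 → 1; chars 71.
Subsquare (5′×2.5′, letters a–x): 0.2777/0.0833333 → 3 → d, 0.7020/0.0416667 → 16 → q; chars dq.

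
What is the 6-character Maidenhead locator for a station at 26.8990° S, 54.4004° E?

LG73ec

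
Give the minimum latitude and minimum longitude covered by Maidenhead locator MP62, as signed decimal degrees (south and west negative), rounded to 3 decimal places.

62.000, 72.000

Field M=12, P=15: +12·20° lon, +15·10° lat → SW at lon 60°, lat 60°.
Square 6, 2: +6·2° lon, +2·1° lat → SW at lon 72°, lat 62°.
latitude 62.000, longitude 72.000.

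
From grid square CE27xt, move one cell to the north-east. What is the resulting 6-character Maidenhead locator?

CE37au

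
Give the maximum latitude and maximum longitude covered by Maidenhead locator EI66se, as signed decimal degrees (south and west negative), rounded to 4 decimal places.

Field E=4, I=8: +4·20° lon, +8·10° lat → SW at lon -100°, lat -10°.
Square 6, 6: +6·2° lon, +6·1° lat → SW at lon -88°, lat -4°.
Subsquare s=18, e=4: +18·0.0833333° lon, +4·0.0416667° lat → SW at lon -86.5°, lat -3.83333°.
Cell spans 0.0833333° lon × 0.0416667° lat. NE corner is SW corner plus one full cell.
latitude -3.7917, longitude -86.4167.

-3.7917, -86.4167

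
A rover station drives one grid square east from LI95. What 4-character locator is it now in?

Longitude square 9; +1 → 10, wraps to 0, carry into field.
Longitude field L = 11; +1 → 12 = M.
The latitude characters are unchanged.

MI05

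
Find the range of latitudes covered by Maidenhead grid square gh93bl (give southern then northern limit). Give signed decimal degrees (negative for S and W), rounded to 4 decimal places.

-16.5417, -16.5000

Field G=6, H=7: +6·20° lon, +7·10° lat → SW at lon -60°, lat -20°.
Square 9, 3: +9·2° lon, +3·1° lat → SW at lon -42°, lat -17°.
Subsquare b=1, l=11: +1·0.0833333° lon, +11·0.0416667° lat → SW at lon -41.9167°, lat -16.5417°.
Cell spans 0.0833333° lon × 0.0416667° lat.
south -16.5417, north -16.5000.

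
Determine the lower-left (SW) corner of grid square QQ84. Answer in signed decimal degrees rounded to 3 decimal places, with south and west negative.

74.000, 156.000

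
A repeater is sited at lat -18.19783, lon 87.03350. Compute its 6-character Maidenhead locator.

NH31mt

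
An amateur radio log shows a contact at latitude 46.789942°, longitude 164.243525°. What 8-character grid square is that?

RN26cs99

Offset from 180°W / 90°S: lon 344.24352°, lat 136.78994°.
Field (20°×10°, letters A–R): lon ⌊344.24352/20⌋ = 17 → R; lat ⌊136.78994/10⌋ = 13 → N.
Square (2°×1°, digits 0–9): lon ⌊4.24352/2⌋ = 2; lat ⌊6.78994/1⌋ = 6.
Subsquare (5′×2.5′, letters a–x): lon ⌊0.24352/0.0833333⌋ = 2 → c; lat ⌊0.78994/0.0416667⌋ = 18 → s.
Extended square (30″×15″, digits 0–9): lon ⌊0.07686/0.00833333⌋ = 9; lat ⌊0.03994/0.00416667⌋ = 9.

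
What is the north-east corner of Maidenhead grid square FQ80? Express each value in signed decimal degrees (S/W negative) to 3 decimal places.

Field F=5, Q=16: +5·20° lon, +16·10° lat → SW at lon -80°, lat 70°.
Square 8, 0: +8·2° lon, +0·1° lat → SW at lon -64°, lat 70°.
Cell spans 2° lon × 1° lat. NE corner is SW corner plus one full cell.
latitude 71.000, longitude -62.000.

71.000, -62.000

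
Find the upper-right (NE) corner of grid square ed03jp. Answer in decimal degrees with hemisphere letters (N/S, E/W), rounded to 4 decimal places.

56.3333° S, 99.1667° W

Field E=4, D=3: +4·20° lon, +3·10° lat → SW at lon -100°, lat -60°.
Square 0, 3: +0·2° lon, +3·1° lat → SW at lon -100°, lat -57°.
Subsquare j=9, p=15: +9·0.0833333° lon, +15·0.0416667° lat → SW at lon -99.25°, lat -56.375°.
Cell spans 0.0833333° lon × 0.0416667° lat. NE corner is SW corner plus one full cell.
latitude 56.3333° S, longitude 99.1667° W.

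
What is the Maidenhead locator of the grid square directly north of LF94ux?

Latitude subsquare x = 23; +1 → 24, wraps to 0 = a, carry into square.
Latitude square 4; +1 → 5.
The longitude characters are unchanged.

LF95ua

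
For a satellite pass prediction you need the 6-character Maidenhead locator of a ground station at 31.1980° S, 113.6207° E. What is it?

OF68tt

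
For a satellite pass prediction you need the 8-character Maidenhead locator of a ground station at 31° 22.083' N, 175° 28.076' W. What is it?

Offset from 180°W / 90°S: lon 4.53207°, lat 121.36805°.
Field: lon ⌊4.53207/20⌋ = 0 → A; lat ⌊121.36805/10⌋ = 12 → M.
Square: lon ⌊4.53207/2⌋ = 2; lat ⌊1.36805/1⌋ = 1.
Subsquare: lon ⌊0.53207/0.0833333⌋ = 6 → g; lat ⌊0.36805/0.0416667⌋ = 8 → i.
Extended square: lon ⌊0.03207/0.00833333⌋ = 3; lat ⌊0.03472/0.00416667⌋ = 8.

AM21gi38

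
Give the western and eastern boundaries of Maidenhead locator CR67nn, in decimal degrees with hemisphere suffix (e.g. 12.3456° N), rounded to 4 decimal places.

Field C=2, R=17: +2·20° lon, +17·10° lat → SW at lon -140°, lat 80°.
Square 6, 7: +6·2° lon, +7·1° lat → SW at lon -128°, lat 87°.
Subsquare n=13, n=13: +13·0.0833333° lon, +13·0.0416667° lat → SW at lon -126.917°, lat 87.5417°.
Cell spans 0.0833333° lon × 0.0416667° lat.
west 126.9167° W, east 126.8333° W.

126.9167° W, 126.8333° W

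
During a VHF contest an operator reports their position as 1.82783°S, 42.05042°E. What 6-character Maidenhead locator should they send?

Add 180° to longitude and 90° to latitude: 222.0504, 88.1722.
Field (20°×10°, letters A–R): 222.0504/20 → 11 → L, 88.1722/10 → 8 → I; chars LI.
Square (2°×1°, digits 0–9): 2.0504/2 → 1, 8.1722/1 → 8; chars 18.
Subsquare (5′×2.5′, letters a–x): 0.0504/0.0833333 → 0 → a, 0.1722/0.0416667 → 4 → e; chars ae.

LI18ae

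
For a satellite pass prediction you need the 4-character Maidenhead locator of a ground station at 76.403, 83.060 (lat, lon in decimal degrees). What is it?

Shift to the Maidenhead origin (180°W, 90°S): lon 263.06, lat 166.40.
Field: lon ⌊263.06/20⌋ = 13 → N; lat ⌊166.40/10⌋ = 16 → Q.
Square: lon ⌊3.06/2⌋ = 1; lat ⌊6.40/1⌋ = 6.

NQ16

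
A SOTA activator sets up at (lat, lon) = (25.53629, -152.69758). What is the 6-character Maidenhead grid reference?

Shift to the Maidenhead origin (180°W, 90°S): lon 27.3024, lat 115.5363.
Field: 27.3024/20 → 1 → B, 115.5363/10 → 11 → L; chars BL.
Square: 7.3024/2 → 3, 5.5363/1 → 5; chars 35.
Subsquare: 1.3024/0.0833333 → 15 → p, 0.5363/0.0416667 → 12 → m; chars pm.

BL35pm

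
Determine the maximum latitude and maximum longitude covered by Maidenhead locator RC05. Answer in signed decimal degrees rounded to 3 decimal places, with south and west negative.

Field R=17, C=2: +17·20° lon, +2·10° lat → SW at lon 160°, lat -70°.
Square 0, 5: +0·2° lon, +5·1° lat → SW at lon 160°, lat -65°.
Cell spans 2° lon × 1° lat. NE corner is SW corner plus one full cell.
latitude -64.000, longitude 162.000.

-64.000, 162.000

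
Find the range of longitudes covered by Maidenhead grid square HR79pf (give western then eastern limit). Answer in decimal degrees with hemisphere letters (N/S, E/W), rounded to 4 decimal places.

24.7500° W, 24.6667° W

Field H=7, R=17: +7·20° lon, +17·10° lat → SW at lon -40°, lat 80°.
Square 7, 9: +7·2° lon, +9·1° lat → SW at lon -26°, lat 89°.
Subsquare p=15, f=5: +15·0.0833333° lon, +5·0.0416667° lat → SW at lon -24.75°, lat 89.2083°.
Cell spans 0.0833333° lon × 0.0416667° lat.
west 24.7500° W, east 24.6667° W.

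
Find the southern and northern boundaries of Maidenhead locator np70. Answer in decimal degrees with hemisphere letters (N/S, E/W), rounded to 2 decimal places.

Field N=13, P=15: +13·20° lon, +15·10° lat → SW at lon 80°, lat 60°.
Square 7, 0: +7·2° lon, +0·1° lat → SW at lon 94°, lat 60°.
Cell spans 2° lon × 1° lat.
south 60.00° N, north 61.00° N.

60.00° N, 61.00° N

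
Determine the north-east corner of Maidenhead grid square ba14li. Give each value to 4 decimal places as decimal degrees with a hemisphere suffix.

Field B=1, A=0: +1·20° lon, +0·10° lat → SW at lon -160°, lat -90°.
Square 1, 4: +1·2° lon, +4·1° lat → SW at lon -158°, lat -86°.
Subsquare l=11, i=8: +11·0.0833333° lon, +8·0.0416667° lat → SW at lon -157.083°, lat -85.6667°.
Cell spans 0.0833333° lon × 0.0416667° lat. NE corner is SW corner plus one full cell.
latitude 85.6250° S, longitude 157.0000° W.

85.6250° S, 157.0000° W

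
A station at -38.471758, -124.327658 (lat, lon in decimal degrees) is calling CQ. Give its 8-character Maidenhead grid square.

Add 180° to longitude and 90° to latitude: 55.67234, 51.52824.
Field (20°×10°, letters A–R): 55.67234/20 → 2 → C, 51.52824/10 → 5 → F; chars CF.
Square (2°×1°, digits 0–9): 15.67234/2 → 7, 1.52824/1 → 1; chars 71.
Subsquare (5′×2.5′, letters a–x): 1.67234/0.0833333 → 20 → u, 0.52824/0.0416667 → 12 → m; chars um.
Extended square (30″×15″, digits 0–9): 0.00568/0.00833333 → 0, 0.02824/0.00416667 → 6; chars 06.

CF71um06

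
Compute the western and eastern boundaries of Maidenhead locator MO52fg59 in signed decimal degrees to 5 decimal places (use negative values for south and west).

70.45833, 70.46667

Field M=12, O=14: +12·20° lon, +14·10° lat → SW at lon 60°, lat 50°.
Square 5, 2: +5·2° lon, +2·1° lat → SW at lon 70°, lat 52°.
Subsquare f=5, g=6: +5·0.0833333° lon, +6·0.0416667° lat → SW at lon 70.4167°, lat 52.25°.
Extended square 5, 9: +5·0.00833333° lon, +9·0.00416667° lat → SW at lon 70.4583°, lat 52.2875°.
Cell spans 0.00833333° lon × 0.00416667° lat.
west 70.45833, east 70.46667.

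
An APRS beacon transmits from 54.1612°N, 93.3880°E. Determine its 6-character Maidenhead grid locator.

Add 180° to longitude and 90° to latitude: 273.3880, 144.1612.
Field: lon ⌊273.3880/20⌋ = 13 → N; lat ⌊144.1612/10⌋ = 14 → O.
Square: lon ⌊13.3880/2⌋ = 6; lat ⌊4.1612/1⌋ = 4.
Subsquare: lon ⌊1.3880/0.0833333⌋ = 16 → q; lat ⌊0.1612/0.0416667⌋ = 3 → d.

NO64qd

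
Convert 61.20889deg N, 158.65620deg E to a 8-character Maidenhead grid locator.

QP91hf80

Add 180° to longitude and 90° to latitude: 338.65620, 151.20889.
Field: lon ⌊338.65620/20⌋ = 16 → Q; lat ⌊151.20889/10⌋ = 15 → P.
Square: lon ⌊18.65620/2⌋ = 9; lat ⌊1.20889/1⌋ = 1.
Subsquare: lon ⌊0.65620/0.0833333⌋ = 7 → h; lat ⌊0.20889/0.0416667⌋ = 5 → f.
Extended square: lon ⌊0.07287/0.00833333⌋ = 8; lat ⌊0.00056/0.00416667⌋ = 0.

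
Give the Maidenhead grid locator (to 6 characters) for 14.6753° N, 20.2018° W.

Shift to the Maidenhead origin (180°W, 90°S): lon 159.7982, lat 104.6753.
Field: 159.7982/20 → 7 → H, 104.6753/10 → 10 → K; chars HK.
Square: 19.7982/2 → 9, 4.6753/1 → 4; chars 94.
Subsquare: 1.7982/0.0833333 → 21 → v, 0.6753/0.0416667 → 16 → q; chars vq.

HK94vq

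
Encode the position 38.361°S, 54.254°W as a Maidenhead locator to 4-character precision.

Offset from 180°W / 90°S: lon 125.75°, lat 51.64°.
Field (20°×10°, letters A–R): lon ⌊125.75/20⌋ = 6 → G; lat ⌊51.64/10⌋ = 5 → F.
Square (2°×1°, digits 0–9): lon ⌊5.75/2⌋ = 2; lat ⌊1.64/1⌋ = 1.

GF21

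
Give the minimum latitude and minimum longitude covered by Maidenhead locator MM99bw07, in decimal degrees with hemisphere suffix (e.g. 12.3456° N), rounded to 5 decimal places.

39.94583° N, 78.08333° E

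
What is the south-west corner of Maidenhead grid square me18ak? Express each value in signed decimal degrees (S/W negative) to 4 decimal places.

Field M=12, E=4: +12·20° lon, +4·10° lat → SW at lon 60°, lat -50°.
Square 1, 8: +1·2° lon, +8·1° lat → SW at lon 62°, lat -42°.
Subsquare a=0, k=10: +0·0.0833333° lon, +10·0.0416667° lat → SW at lon 62°, lat -41.5833°.
latitude -41.5833, longitude 62.0000.

-41.5833, 62.0000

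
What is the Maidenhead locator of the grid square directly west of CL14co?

Longitude subsquare c = 2; −1 → 1 = b.
The latitude characters are unchanged.

CL14bo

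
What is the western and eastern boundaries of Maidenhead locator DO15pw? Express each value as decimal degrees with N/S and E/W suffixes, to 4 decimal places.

Field D=3, O=14: +3·20° lon, +14·10° lat → SW at lon -120°, lat 50°.
Square 1, 5: +1·2° lon, +5·1° lat → SW at lon -118°, lat 55°.
Subsquare p=15, w=22: +15·0.0833333° lon, +22·0.0416667° lat → SW at lon -116.75°, lat 55.9167°.
Cell spans 0.0833333° lon × 0.0416667° lat.
west 116.7500° W, east 116.6667° W.

116.7500° W, 116.6667° W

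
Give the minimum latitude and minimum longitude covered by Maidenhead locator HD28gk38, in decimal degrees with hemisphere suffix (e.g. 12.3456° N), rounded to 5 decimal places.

51.55000° S, 35.47500° W

Field H=7, D=3: +7·20° lon, +3·10° lat → SW at lon -40°, lat -60°.
Square 2, 8: +2·2° lon, +8·1° lat → SW at lon -36°, lat -52°.
Subsquare g=6, k=10: +6·0.0833333° lon, +10·0.0416667° lat → SW at lon -35.5°, lat -51.5833°.
Extended square 3, 8: +3·0.00833333° lon, +8·0.00416667° lat → SW at lon -35.475°, lat -51.55°.
latitude 51.55000° S, longitude 35.47500° W.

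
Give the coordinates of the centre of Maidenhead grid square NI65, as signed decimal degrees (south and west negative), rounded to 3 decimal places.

-4.500, 93.000

Field N=13, I=8: +13·20° lon, +8·10° lat → SW at lon 80°, lat -10°.
Square 6, 5: +6·2° lon, +5·1° lat → SW at lon 92°, lat -5°.
Cell spans 2° lon × 1° lat. Centre is SW corner plus half of each.
latitude -4.500, longitude 93.000.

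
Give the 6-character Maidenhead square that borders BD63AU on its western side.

BD53xu

Longitude subsquare a = 0; −1 → -1, wraps to 23 = x, carry into square.
Longitude square 6; −1 → 5.
The latitude characters are unchanged.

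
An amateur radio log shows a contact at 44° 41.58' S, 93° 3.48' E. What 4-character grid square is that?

NE65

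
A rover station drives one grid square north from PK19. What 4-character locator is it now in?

Latitude square 9; +1 → 10, wraps to 0, carry into field.
Latitude field K = 10; +1 → 11 = L.
The longitude characters are unchanged.

PL10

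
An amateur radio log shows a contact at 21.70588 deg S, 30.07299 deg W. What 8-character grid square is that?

Add 180° to longitude and 90° to latitude: 149.92701, 68.29412.
Field: lon ⌊149.92701/20⌋ = 7 → H; lat ⌊68.29412/10⌋ = 6 → G.
Square: lon ⌊9.92701/2⌋ = 4; lat ⌊8.29412/1⌋ = 8.
Subsquare: lon ⌊1.92701/0.0833333⌋ = 23 → x; lat ⌊0.29412/0.0416667⌋ = 7 → h.
Extended square: lon ⌊0.01034/0.00833333⌋ = 1; lat ⌊0.00245/0.00416667⌋ = 0.

HG48xh10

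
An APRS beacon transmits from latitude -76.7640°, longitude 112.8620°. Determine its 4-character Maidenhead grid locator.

OB63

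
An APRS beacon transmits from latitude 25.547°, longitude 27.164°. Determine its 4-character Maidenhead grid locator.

KL35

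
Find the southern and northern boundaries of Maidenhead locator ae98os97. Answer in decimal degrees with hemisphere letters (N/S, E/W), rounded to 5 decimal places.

Field A=0, E=4: +0·20° lon, +4·10° lat → SW at lon -180°, lat -50°.
Square 9, 8: +9·2° lon, +8·1° lat → SW at lon -162°, lat -42°.
Subsquare o=14, s=18: +14·0.0833333° lon, +18·0.0416667° lat → SW at lon -160.833°, lat -41.25°.
Extended square 9, 7: +9·0.00833333° lon, +7·0.00416667° lat → SW at lon -160.758°, lat -41.2208°.
Cell spans 0.00833333° lon × 0.00416667° lat.
south 41.22083° S, north 41.21667° S.

41.22083° S, 41.21667° S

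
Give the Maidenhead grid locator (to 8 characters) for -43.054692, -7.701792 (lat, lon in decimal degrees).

IE66dw56

Offset from 180°W / 90°S: lon 172.29821°, lat 46.94531°.
Field: lon ⌊172.29821/20⌋ = 8 → I; lat ⌊46.94531/10⌋ = 4 → E.
Square: lon ⌊12.29821/2⌋ = 6; lat ⌊6.94531/1⌋ = 6.
Subsquare: lon ⌊0.29821/0.0833333⌋ = 3 → d; lat ⌊0.94531/0.0416667⌋ = 22 → w.
Extended square: lon ⌊0.04821/0.00833333⌋ = 5; lat ⌊0.02864/0.00416667⌋ = 6.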